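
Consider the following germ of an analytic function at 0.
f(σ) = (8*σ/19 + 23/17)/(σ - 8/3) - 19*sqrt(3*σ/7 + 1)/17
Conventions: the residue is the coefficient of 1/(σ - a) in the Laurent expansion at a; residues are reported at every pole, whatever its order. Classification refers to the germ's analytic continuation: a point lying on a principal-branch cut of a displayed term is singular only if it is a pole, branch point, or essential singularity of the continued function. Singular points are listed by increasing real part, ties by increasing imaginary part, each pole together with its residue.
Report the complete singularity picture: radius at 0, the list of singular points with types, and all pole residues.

Denominator factor (σ - 8/3): pole of order 1 at 8/3, modulus 8/3.
Branch term (-19/17)*sqrt(1 - σ/(-7/3)): its argument vanishes at σ = -7/3, a square-root branch point, modulus 7/3.
The radius of convergence is the smallest modulus among the singular points: 7/3.
The branch term is analytic at 8/3 and contributes nothing to the residue; only the rational part matters.
At the order-1 pole 8/3 set g(σ) = (σ - (8/3))*(rational part) = 8*σ/19 + 23/17.
Simple pole: residue = g(a) at a = 8/3, which is 2399/969.
List the singular points by increasing real part (a conjugate pair: the negative imaginary part first).

Radius of convergence at 0: 7/3.
At -7/3: an algebraic (square-root) branch point.
At 8/3: a pole of order 1; residue 2399/969.


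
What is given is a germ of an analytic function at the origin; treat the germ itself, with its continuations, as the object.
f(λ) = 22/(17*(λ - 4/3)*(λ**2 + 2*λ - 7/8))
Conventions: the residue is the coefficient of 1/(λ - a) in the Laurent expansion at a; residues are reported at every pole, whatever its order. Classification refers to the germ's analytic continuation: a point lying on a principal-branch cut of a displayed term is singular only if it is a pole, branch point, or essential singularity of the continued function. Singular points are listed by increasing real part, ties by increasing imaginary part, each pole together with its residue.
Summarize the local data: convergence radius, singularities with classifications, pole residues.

Radius of convergence at 0: -1 + (1/4)*sqrt(30).
At -1 - (1/4)*sqrt(30): a pole of order 1; residue -792/4369 + (1232/21845)*sqrt(30).
At -1 + (1/4)*sqrt(30): a pole of order 1; residue -792/4369 - (1232/21845)*sqrt(30).
At 4/3: a pole of order 1; residue 1584/4369.

Denominator factor (λ**2 + 2*λ - 7/8): discriminant 15/2, real irrational roots -1 + (1/4)*sqrt(30) and -1 - (1/4)*sqrt(30); poles of order 1, moduli -1 + (1/4)*sqrt(30) and 1 + (1/4)*sqrt(30).
Denominator factor (λ - 4/3): pole of order 1 at 4/3, modulus 4/3.
The radius of convergence is the smallest modulus among the singular points: -1 + (1/4)*sqrt(30).
The factor λ**2 + 2*λ - 7/8 splits as (λ - a)(λ - a') with a = -1 - (1/4)*sqrt(30), a' = -1 + (1/4)*sqrt(30). At the order-1 pole a set g(λ) = (λ - a)*f(λ) = [22/(17*(λ - 4/3))] / (λ - a').
Simple pole: residue = g(a) at a = -1 - (1/4)*sqrt(30), which is -792/4369 + (1232/21845)*sqrt(30).
The factor λ**2 + 2*λ - 7/8 splits as (λ - a)(λ - a') with a = -1 + (1/4)*sqrt(30), a' = -1 - (1/4)*sqrt(30). At the order-1 pole a set g(λ) = (λ - a)*f(λ) = [22/(17*(λ - 4/3))] / (λ - a').
Simple pole: residue = g(a) at a = -1 + (1/4)*sqrt(30), which is -792/4369 - (1232/21845)*sqrt(30).
At the order-1 pole 4/3 set g(λ) = (λ - (4/3))*f(λ) = 22/(17*(λ**2 + 2*λ - 7/8)).
Simple pole: residue = g(a) at a = 4/3, which is 1584/4369.
List the singular points by increasing real part (a conjugate pair: the negative imaginary part first).


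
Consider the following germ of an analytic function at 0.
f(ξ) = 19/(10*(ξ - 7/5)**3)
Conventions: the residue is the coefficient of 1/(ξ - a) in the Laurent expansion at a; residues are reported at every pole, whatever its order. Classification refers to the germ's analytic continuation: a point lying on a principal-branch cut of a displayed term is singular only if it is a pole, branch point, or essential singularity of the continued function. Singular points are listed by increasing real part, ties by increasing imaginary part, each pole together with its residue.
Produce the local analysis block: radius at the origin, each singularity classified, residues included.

Denominator factor (ξ - 7/5)^3: pole of order 3 at 7/5, modulus 7/5.
The radius of convergence is the smallest modulus among the singular points: 7/5.
At the order-3 pole 7/5 set g(ξ) = (ξ - (7/5))^3*f(ξ) = 19/10.
Order-3 pole: residue = g''(a)/2; g''(7/5) = 0, so the residue is 0.

Radius of convergence at 0: 7/5.
At 7/5: a pole of order 3; residue 0.


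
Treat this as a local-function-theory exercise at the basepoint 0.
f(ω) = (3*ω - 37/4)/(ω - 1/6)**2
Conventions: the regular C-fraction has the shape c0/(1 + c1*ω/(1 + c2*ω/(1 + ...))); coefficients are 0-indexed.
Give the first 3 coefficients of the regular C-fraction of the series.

The regular C-fraction coefficients are [-333, -432/37, 1225/444].

Taylor coefficients (expand at 0): a_0 = -333, a_1 = -3888, a_2 = -34668.
c0 = a_0 = -333. Peel one level at a time: if S = 1 + c*ω/S' with S'(0) = 1, then c is the ω-coefficient of S and S' = c*ω/(S - 1).
S_1 = c0/f = 1 + (-432/37)*ω + (44100/1369)*ω^2 + ...; c1 = -432/37.
S_2 = c1*ω/(S_1 - 1) = 1 + (1225/444)*ω + ...; c2 = 1225/444.


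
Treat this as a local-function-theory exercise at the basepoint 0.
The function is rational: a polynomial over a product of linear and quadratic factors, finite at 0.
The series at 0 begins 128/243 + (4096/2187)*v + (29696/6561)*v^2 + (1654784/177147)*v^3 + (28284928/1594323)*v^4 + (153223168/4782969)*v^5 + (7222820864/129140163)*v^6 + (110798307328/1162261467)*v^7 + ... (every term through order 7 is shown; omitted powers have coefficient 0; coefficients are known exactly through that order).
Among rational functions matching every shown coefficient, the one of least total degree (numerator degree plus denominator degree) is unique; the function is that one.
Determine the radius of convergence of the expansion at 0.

No rational of total degree below 4 reproduces all 8 coefficients; solving the [0/4] Pade equations on them gives f(v) = 8/(3*(v**2 - 4*v + 9/4)**2), whose expansion matches every shown term.
Denominator factor (v**2 - 4*v + 9/4)^2: discriminant 7, real irrational roots 2 + (1/2)*sqrt(7) and 2 - (1/2)*sqrt(7); poles of order 2, moduli 2 + (1/2)*sqrt(7) and 2 - (1/2)*sqrt(7).
The radius of convergence is the smallest modulus among the singular points: 2 - (1/2)*sqrt(7).

The radius of convergence is 2 - (1/2)*sqrt(7).


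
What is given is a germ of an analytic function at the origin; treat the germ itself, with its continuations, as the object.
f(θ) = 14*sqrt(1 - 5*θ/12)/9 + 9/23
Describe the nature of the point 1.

The point is a regular point.

There is no denominator, hence no pole anywhere.
Branch term sqrt(1 - θ/(12/5)): argument at 1 is 7/12, nonzero, so 1 is not its branch point (a point on a principal cut is still regular for the continued germ).
So the germ continues analytically to 1.


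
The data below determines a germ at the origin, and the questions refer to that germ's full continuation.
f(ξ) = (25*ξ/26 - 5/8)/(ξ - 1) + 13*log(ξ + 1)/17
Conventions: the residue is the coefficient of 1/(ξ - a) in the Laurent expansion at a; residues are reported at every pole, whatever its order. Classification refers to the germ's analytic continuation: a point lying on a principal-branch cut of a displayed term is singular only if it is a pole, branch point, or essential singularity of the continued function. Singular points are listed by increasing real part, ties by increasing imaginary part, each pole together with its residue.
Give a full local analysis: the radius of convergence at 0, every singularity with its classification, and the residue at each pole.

Denominator factor (ξ - 1): pole of order 1 at 1, modulus 1.
Branch term (13/17)*log(1 - ξ/(-1)): its argument vanishes at ξ = -1, a logarithmic branch point, modulus 1.
The radius of convergence is the smallest modulus among the singular points: 1.
The branch term is analytic at 1 and contributes nothing to the residue; only the rational part matters.
At the order-1 pole 1 set g(ξ) = (ξ - (1))*(rational part) = 25*ξ/26 - 5/8.
Simple pole: residue = g(a) at a = 1, which is 35/104.
List the singular points by increasing real part (a conjugate pair: the negative imaginary part first).

Radius of convergence at 0: 1.
At -1: a logarithmic branch point.
At 1: a pole of order 1; residue 35/104.


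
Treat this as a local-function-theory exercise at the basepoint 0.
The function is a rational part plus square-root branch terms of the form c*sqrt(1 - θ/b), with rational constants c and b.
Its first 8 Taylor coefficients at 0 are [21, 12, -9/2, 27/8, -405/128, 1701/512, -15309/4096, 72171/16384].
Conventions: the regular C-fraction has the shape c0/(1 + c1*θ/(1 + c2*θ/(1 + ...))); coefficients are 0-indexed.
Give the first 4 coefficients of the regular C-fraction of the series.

The regular C-fraction coefficients are [21, -4/7, 53/56, 63/424].

Taylor coefficients (read off): a_0 = 21, a_1 = 12, a_2 = -9/2, a_3 = 27/8.
c0 = a_0 = 21. Peel one level at a time: if S = 1 + c*θ/S' with S'(0) = 1, then c is the θ-coefficient of S and S' = c*θ/(S - 1).
S_1 = c0/f = 1 + (-4/7)*θ + (53/98)*θ^2 + ...; c1 = -4/7.
S_2 = c1*θ/(S_1 - 1) = 1 + (53/56)*θ + (-9/64)*θ^2 + ...; c2 = 53/56.
S_3 = c2*θ/(S_2 - 1) = 1 + (63/424)*θ + ...; c3 = 63/424.


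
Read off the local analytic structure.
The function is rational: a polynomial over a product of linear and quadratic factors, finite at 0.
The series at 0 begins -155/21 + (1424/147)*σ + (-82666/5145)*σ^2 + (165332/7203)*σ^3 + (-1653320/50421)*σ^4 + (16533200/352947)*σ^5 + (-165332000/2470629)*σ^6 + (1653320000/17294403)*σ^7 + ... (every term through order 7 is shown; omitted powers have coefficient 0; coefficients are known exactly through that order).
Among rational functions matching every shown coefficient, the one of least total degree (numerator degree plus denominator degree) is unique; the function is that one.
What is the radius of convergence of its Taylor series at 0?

The radius of convergence is 7/10.

No rational of total degree below 3 reproduces all 8 coefficients; solving the [2/1] Pade equations on them gives f(σ) = (-39*σ**2/25 - 3*σ/5 - 31/6)/(σ + 7/10), whose expansion matches every shown term.
Denominator factor (σ + 7/10): pole of order 1 at -7/10, modulus 7/10.
The radius of convergence is the smallest modulus among the singular points: 7/10.


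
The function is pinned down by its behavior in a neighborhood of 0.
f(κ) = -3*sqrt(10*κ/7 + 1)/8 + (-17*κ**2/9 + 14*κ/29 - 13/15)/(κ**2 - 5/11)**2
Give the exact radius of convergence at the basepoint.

The radius of convergence is (1/11)*sqrt(55).

Denominator factor (κ**2 - 5/11)^2: discriminant 20/11, real irrational roots (1/11)*sqrt(55) and -(1/11)*sqrt(55); poles of order 2, moduli (1/11)*sqrt(55) and (1/11)*sqrt(55).
Branch term (-3/8)*sqrt(1 - κ/(-7/10)): its argument vanishes at κ = -7/10, a square-root branch point, modulus 7/10.
The radius of convergence is the smallest modulus among the singular points: (1/11)*sqrt(55).


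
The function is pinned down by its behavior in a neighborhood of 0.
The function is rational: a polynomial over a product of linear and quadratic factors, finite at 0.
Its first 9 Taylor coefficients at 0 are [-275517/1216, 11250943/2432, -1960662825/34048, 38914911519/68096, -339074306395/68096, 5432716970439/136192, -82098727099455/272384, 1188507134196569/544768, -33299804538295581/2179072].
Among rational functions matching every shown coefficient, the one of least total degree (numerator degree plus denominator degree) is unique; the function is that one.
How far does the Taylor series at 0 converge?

The radius of convergence is 2/11.

No rational of total degree below 7 reproduces all 9 coefficients; solving the [2/5] Pade equations on them gives f(ρ) = (19*ρ**2/21 + 5*ρ/9 - 23/38)/((ρ + 2/11)**3*(ρ + 2/3)**2), whose expansion matches every shown term.
Denominator factor (ρ + 2/11)^3: pole of order 3 at -2/11, modulus 2/11.
Denominator factor (ρ + 2/3)^2: pole of order 2 at -2/3, modulus 2/3.
The radius of convergence is the smallest modulus among the singular points: 2/11.


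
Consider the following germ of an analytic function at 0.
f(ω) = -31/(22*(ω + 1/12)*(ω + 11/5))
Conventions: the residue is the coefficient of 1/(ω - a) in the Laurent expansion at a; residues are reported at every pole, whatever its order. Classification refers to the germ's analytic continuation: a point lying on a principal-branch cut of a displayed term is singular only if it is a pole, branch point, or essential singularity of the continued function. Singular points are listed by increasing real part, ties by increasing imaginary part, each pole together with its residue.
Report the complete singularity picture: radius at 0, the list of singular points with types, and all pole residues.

Radius of convergence at 0: 1/12.
At -11/5: a pole of order 1; residue 930/1397.
At -1/12: a pole of order 1; residue -930/1397.

Denominator factor (ω + 11/5): pole of order 1 at -11/5, modulus 11/5.
Denominator factor (ω + 1/12): pole of order 1 at -1/12, modulus 1/12.
The radius of convergence is the smallest modulus among the singular points: 1/12.
At the order-1 pole -11/5 set g(ω) = (ω - (-11/5))*f(ω) = -31/(22*(ω + 1/12)).
Simple pole: residue = g(a) at a = -11/5, which is 930/1397.
At the order-1 pole -1/12 set g(ω) = (ω - (-1/12))*f(ω) = -31/(22*(ω + 11/5)).
Simple pole: residue = g(a) at a = -1/12, which is -930/1397.
List the singular points by increasing real part (a conjugate pair: the negative imaginary part first).


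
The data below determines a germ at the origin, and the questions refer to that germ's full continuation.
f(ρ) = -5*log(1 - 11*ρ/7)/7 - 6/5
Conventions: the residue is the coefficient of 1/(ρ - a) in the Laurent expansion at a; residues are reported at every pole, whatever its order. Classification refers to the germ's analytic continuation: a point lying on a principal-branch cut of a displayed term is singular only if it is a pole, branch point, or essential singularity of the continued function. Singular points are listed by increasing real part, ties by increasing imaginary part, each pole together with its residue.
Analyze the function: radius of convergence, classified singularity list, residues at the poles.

Branch term (-5/7)*log(1 - ρ/(7/11)): its argument vanishes at ρ = 7/11, a logarithmic branch point, modulus 7/11.
The radius of convergence is the smallest modulus among the singular points: 7/11.

Radius of convergence at 0: 7/11.
At 7/11: a logarithmic branch point.


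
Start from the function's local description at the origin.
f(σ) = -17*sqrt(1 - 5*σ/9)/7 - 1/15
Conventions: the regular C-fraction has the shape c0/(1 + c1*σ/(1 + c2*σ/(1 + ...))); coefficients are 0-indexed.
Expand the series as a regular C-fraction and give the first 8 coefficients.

Taylor coefficients (expand at 0): a_0 = -262/105, a_1 = 85/126, a_2 = 425/4536, a_3 = 2125/81648, a_4 = 53125/5878656, a_5 = 53125/15116544, a_6 = 265625/181398528, a_7 = 14609375/22856214528.
c0 = a_0 = -262/105. Peel one level at a time: if S = 1 + c*σ/S' with S'(0) = 1, then c is the σ-coefficient of S and S' = c*σ/(S - 1).
S_1 = c0/f = 1 + (425/1572)*σ + (410125/3706776)*σ^2 + ...; c1 = 425/1572.
S_2 = c1*σ/(S_1 - 1) = 1 + (-965/2358)*σ + (-25/1296)*σ^2 + ...; c2 = -965/2358.
S_3 = c2*σ/(S_2 - 1) = 1 + (-655/13896)*σ + (-2099275/193098816)*σ^2 + ...; c3 = -655/13896.
S_4 = c3*σ/(S_3 - 1) = 1 + (-3205/13896)*σ + (-25/1296)*σ^2 + ...; c4 = -3205/13896.
S_5 = c4*σ/(S_4 - 1) = 1 + (-965/11538)*σ + (-540400/33281361)*σ^2 + ...; c5 = -965/11538.
S_6 = c5*σ/(S_5 - 1) = 1 + (-1120/5769)*σ + (-25/1296)*σ^2 + ...; c6 = -1120/5769.
S_7 = c6*σ/(S_6 - 1) = 1 + (-3205/32256)*σ + ...; c7 = -3205/32256.

The regular C-fraction coefficients are [-262/105, 425/1572, -965/2358, -655/13896, -3205/13896, -965/11538, -1120/5769, -3205/32256].


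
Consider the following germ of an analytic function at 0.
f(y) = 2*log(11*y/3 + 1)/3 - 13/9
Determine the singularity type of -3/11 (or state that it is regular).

The point is a logarithmic branch point.

The term (2/3)*log(1 - y/(-3/11)) has argument 1 - -3/11/(-3/11) = 0 at -3/11: a logarithmic (infinitely-sheeted) branch point; the remaining terms are analytic or single-valued there.


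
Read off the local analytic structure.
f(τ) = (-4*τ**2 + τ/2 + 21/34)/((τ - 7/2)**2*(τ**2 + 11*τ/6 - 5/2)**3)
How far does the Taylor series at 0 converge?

Denominator factor (τ**2 + 11*τ/6 - 5/2)^3: discriminant 481/36, real irrational roots -11/12 + (1/12)*sqrt(481) and -11/12 - (1/12)*sqrt(481); poles of order 3, moduli -11/12 + (1/12)*sqrt(481) and 11/12 + (1/12)*sqrt(481).
Denominator factor (τ - 7/2)^2: pole of order 2 at 7/2, modulus 7/2.
The radius of convergence is the smallest modulus among the singular points: -11/12 + (1/12)*sqrt(481).

The radius of convergence is -11/12 + (1/12)*sqrt(481).


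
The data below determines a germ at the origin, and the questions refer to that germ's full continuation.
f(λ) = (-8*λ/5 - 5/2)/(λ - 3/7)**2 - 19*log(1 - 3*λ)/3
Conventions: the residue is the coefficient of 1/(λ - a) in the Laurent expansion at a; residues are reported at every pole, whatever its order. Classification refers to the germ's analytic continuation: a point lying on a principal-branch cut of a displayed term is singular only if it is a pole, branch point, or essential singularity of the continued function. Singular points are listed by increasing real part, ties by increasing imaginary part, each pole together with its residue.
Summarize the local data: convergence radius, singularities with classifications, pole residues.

Radius of convergence at 0: 1/3.
At 1/3: a logarithmic branch point.
At 3/7: a pole of order 2; residue -8/5.

Denominator factor (λ - 3/7)^2: pole of order 2 at 3/7, modulus 3/7.
Branch term (-19/3)*log(1 - λ/(1/3)): its argument vanishes at λ = 1/3, a logarithmic branch point, modulus 1/3.
The radius of convergence is the smallest modulus among the singular points: 1/3.
The branch term is analytic at 3/7 and contributes nothing to the residue; only the rational part matters.
At the order-2 pole 3/7 set g(λ) = (λ - (3/7))^2*(rational part) = -8*λ/5 - 5/2.
Order-2 pole: residue = g'(a); g'(3/7) = -8/5, so the residue is -8/5.
List the singular points by increasing real part (a conjugate pair: the negative imaginary part first).


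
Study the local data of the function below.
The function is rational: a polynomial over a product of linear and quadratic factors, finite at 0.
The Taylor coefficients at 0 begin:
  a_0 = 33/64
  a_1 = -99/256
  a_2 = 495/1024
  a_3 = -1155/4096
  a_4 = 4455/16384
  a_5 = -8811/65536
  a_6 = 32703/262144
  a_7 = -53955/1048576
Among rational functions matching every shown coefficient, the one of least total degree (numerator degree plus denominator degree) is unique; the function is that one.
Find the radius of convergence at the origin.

The radius of convergence is 4/3.

No rational of total degree below 4 reproduces all 8 coefficients; solving the [0/4] Pade equations on them gives f(σ) = -11/(2*(σ - 4/3)*(σ + 2)**3), whose expansion matches every shown term.
Denominator factor (σ + 2)^3: pole of order 3 at -2, modulus 2.
Denominator factor (σ - 4/3): pole of order 1 at 4/3, modulus 4/3.
The radius of convergence is the smallest modulus among the singular points: 4/3.


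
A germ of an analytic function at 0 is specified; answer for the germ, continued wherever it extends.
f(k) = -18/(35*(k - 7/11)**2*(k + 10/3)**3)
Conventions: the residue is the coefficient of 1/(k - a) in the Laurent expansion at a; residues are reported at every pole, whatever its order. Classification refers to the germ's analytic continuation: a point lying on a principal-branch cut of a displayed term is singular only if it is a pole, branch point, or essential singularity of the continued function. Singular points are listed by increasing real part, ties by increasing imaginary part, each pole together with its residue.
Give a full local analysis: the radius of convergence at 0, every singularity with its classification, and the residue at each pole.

Denominator factor (k + 10/3)^3: pole of order 3 at -10/3, modulus 10/3.
Denominator factor (k - 7/11)^2: pole of order 2 at 7/11, modulus 7/11.
The radius of convergence is the smallest modulus among the singular points: 7/11.
At the order-3 pole -10/3 set g(k) = (k - (-10/3))^3*f(k) = -18/(35*(k - 7/11)**2).
Order-3 pole: residue = g''(a)/2; g''(-10/3) = -128079468/10307497235, so the residue is -64039734/10307497235.
At the order-2 pole 7/11 set g(k) = (k - (7/11))^2*f(k) = -18/(35*(k + 10/3)**3).
Order-2 pole: residue = g'(a); g'(7/11) = 64039734/10307497235, so the residue is 64039734/10307497235.
List the singular points by increasing real part (a conjugate pair: the negative imaginary part first).

Radius of convergence at 0: 7/11.
At -10/3: a pole of order 3; residue -64039734/10307497235.
At 7/11: a pole of order 2; residue 64039734/10307497235.


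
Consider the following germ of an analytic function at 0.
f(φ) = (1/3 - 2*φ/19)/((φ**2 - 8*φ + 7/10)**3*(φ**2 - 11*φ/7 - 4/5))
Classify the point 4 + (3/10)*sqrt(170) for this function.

The point is a pole of order 3.

The denominator factor φ**2 - 8*φ + 7/10 vanishes at 4 + (3/10)*sqrt(170) and appears to the power 3; the numerator there equals -5/57 - (3/95)*sqrt(170), nonzero, and no other factor vanishes.
Hence a pole whose order is the multiplicity, 3.


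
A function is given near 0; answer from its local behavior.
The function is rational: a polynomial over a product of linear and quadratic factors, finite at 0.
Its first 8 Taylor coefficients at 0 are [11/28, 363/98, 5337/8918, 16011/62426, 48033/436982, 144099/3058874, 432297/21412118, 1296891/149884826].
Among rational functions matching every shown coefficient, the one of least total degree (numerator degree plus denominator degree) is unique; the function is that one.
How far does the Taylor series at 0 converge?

No rational of total degree below 3 reproduces all 8 coefficients; solving the [2/1] Pade equations on them gives f(τ) = (30*τ**2/13 - 33*τ/4 - 11/12)/(τ - 7/3), whose expansion matches every shown term.
Denominator factor (τ - 7/3): pole of order 1 at 7/3, modulus 7/3.
The radius of convergence is the smallest modulus among the singular points: 7/3.

The radius of convergence is 7/3.


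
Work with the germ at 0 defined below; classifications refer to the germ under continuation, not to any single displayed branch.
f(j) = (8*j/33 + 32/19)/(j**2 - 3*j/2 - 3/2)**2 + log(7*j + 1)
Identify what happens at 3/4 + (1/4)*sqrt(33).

The point is a pole of order 2.

The denominator factor j**2 - 3*j/2 - 3/2 vanishes at 3/4 + (1/4)*sqrt(33) and appears to the power 2; the numerator there equals 390/209 + (2/33)*sqrt(33), nonzero, and no other factor vanishes.
The branch terms are analytic at this point.
Hence a pole whose order is the multiplicity, 2.


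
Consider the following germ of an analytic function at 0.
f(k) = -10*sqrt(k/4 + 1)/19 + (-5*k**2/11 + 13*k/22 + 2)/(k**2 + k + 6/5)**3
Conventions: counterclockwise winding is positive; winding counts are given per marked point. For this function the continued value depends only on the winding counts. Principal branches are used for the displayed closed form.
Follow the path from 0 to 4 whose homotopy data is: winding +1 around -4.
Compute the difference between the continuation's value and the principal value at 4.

The rational part is single-valued and drops out of the difference; each branch term changes only by its own monodromy.
(-10/19)*sqrt(1 - k/(-4)): winding +1 is odd, the square root flips sign, contributing -2*(-10/19)*sqrt(1 - (4)/(-4)) = -2*(-10/19)*sqrt(2) = (20/19)*sqrt(2).
Summing the contributions at k = 4 gives (20/19)*sqrt(2).

Continued minus principal equals (20/19)*sqrt(2).


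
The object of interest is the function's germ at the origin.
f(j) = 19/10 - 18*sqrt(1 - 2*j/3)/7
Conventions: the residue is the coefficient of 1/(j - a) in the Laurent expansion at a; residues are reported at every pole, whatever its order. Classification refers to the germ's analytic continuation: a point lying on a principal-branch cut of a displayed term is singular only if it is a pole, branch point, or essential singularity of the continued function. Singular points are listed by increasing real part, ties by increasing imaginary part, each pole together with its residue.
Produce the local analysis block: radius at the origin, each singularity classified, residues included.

Radius of convergence at 0: 3/2.
At 3/2: an algebraic (square-root) branch point.

Branch term (-18/7)*sqrt(1 - j/(3/2)): its argument vanishes at j = 3/2, a square-root branch point, modulus 3/2.
The radius of convergence is the smallest modulus among the singular points: 3/2.


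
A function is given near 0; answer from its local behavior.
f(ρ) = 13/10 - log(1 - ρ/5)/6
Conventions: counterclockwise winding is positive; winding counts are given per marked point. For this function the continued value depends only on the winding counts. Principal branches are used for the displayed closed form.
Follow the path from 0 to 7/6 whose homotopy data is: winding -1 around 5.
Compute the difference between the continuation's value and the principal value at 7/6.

Continued minus principal equals (1/3)*pi*i.

The rational part is single-valued and drops out of the difference; each branch term changes only by its own monodromy.
(-1/6)*log(1 - ρ/(5)): each positive loop around 5 adds 2*pi*i to the log, so winding -1 contributes (-1/6)*(-1)*2*pi*i = (1/3)*pi*i.
Summing the contributions at ρ = 7/6 gives (1/3)*pi*i.


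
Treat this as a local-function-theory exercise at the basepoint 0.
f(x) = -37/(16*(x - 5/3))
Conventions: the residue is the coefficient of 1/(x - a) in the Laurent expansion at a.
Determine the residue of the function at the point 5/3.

At the order-1 pole 5/3 set g(x) = (x - (5/3))*f(x) = -37/16.
Simple pole: residue = g(a) at a = 5/3, which is -37/16.

The residue is -37/16.


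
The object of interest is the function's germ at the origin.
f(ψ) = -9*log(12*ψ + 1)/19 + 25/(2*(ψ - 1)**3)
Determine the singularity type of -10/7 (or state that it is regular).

Denominator factors: ψ - 1 = -17/7 at ψ = -10/7 — none vanishes.
Branch term log(1 - ψ/(-1/12)): argument at -10/7 is -113/7, nonzero, so -10/7 is not its branch point (a point on a principal cut is still regular for the continued germ).
So the germ continues analytically to -10/7.

The point is a regular point.


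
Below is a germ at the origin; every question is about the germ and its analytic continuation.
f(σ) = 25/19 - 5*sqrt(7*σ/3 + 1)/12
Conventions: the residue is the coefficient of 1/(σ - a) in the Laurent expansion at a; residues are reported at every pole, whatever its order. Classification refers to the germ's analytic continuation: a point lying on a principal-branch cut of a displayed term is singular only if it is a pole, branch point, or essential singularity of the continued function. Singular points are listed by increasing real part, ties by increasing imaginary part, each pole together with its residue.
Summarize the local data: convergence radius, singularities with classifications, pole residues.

Branch term (-5/12)*sqrt(1 - σ/(-3/7)): its argument vanishes at σ = -3/7, a square-root branch point, modulus 3/7.
The radius of convergence is the smallest modulus among the singular points: 3/7.

Radius of convergence at 0: 3/7.
At -3/7: an algebraic (square-root) branch point.


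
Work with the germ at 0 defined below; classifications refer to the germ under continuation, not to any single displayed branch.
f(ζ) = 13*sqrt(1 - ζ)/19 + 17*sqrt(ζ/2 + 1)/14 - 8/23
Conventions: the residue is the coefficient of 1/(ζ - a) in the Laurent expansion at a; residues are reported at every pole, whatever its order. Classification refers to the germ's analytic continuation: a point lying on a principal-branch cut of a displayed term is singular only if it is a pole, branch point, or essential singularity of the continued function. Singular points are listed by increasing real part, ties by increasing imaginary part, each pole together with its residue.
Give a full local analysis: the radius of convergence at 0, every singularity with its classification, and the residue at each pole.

Branch term (13/19)*sqrt(1 - ζ/(1)): its argument vanishes at ζ = 1, a square-root branch point, modulus 1.
Branch term (17/14)*sqrt(1 - ζ/(-2)): its argument vanishes at ζ = -2, a square-root branch point, modulus 2.
The radius of convergence is the smallest modulus among the singular points: 1.
List the singular points by increasing real part (a conjugate pair: the negative imaginary part first).

Radius of convergence at 0: 1.
At -2: an algebraic (square-root) branch point.
At 1: an algebraic (square-root) branch point.


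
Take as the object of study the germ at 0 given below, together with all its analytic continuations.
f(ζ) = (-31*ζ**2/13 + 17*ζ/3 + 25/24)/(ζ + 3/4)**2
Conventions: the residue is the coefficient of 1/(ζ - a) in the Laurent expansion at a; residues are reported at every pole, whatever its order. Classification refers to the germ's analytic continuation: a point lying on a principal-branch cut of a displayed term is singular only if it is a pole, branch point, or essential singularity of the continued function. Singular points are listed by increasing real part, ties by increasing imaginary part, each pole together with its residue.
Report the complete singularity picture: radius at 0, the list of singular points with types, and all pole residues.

Radius of convergence at 0: 3/4.
At -3/4: a pole of order 2; residue 721/78.

Denominator factor (ζ + 3/4)^2: pole of order 2 at -3/4, modulus 3/4.
The radius of convergence is the smallest modulus among the singular points: 3/4.
At the order-2 pole -3/4 set g(ζ) = (ζ - (-3/4))^2*f(ζ) = -31*ζ**2/13 + 17*ζ/3 + 25/24.
Order-2 pole: residue = g'(a); g'(-3/4) = 721/78, so the residue is 721/78.


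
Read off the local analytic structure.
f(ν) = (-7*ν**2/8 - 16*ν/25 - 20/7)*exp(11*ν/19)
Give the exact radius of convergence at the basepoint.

The factor exp(11*ν/19) is entire and contributes no finite singular point.
The polynomial part has no poles.
No finite singular points: the Taylor series at 0 converges everywhere.

The radius of convergence is infinite.


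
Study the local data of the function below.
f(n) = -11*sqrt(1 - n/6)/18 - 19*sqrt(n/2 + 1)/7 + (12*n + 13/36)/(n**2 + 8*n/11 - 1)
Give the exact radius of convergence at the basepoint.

Denominator factor (n**2 + 8*n/11 - 1): discriminant 548/121, real irrational roots -4/11 + (1/11)*sqrt(137) and -4/11 - (1/11)*sqrt(137); poles of order 1, moduli -4/11 + (1/11)*sqrt(137) and 4/11 + (1/11)*sqrt(137).
Branch term (-19/7)*sqrt(1 - n/(-2)): its argument vanishes at n = -2, a square-root branch point, modulus 2.
Branch term (-11/18)*sqrt(1 - n/(6)): its argument vanishes at n = 6, a square-root branch point, modulus 6.
The radius of convergence is the smallest modulus among the singular points: -4/11 + (1/11)*sqrt(137).

The radius of convergence is -4/11 + (1/11)*sqrt(137).


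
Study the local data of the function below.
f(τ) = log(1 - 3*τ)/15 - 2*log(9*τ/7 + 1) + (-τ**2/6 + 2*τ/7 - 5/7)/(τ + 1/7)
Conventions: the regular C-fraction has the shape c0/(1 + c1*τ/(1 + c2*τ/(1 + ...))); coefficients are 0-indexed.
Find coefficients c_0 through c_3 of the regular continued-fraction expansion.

The regular C-fraction coefficients are [-5, 1198/175, 225044/314475, -63713933425/11323313904].

Taylor coefficients (expand at 0): a_0 = -5, a_1 = 1198/35, a_2 = -190228/735, a_3 = 18719051/10290.
c0 = a_0 = -5. Peel one level at a time: if S = 1 + c*τ/S' with S'(0) = 1, then c is the τ-coefficient of S and S' = c*τ/(S - 1).
S_1 = c0/f = 1 + (1198/175)*τ + (-450088/91875)*τ^2 + ...; c1 = 1198/175.
S_2 = c1*τ/(S_1 - 1) = 1 + (225044/314475)*τ + (2548557337/632924964)*τ^2 + ...; c2 = 225044/314475.
S_3 = c2*τ/(S_2 - 1) = 1 + (-63713933425/11323313904)*τ + ...; c3 = -63713933425/11323313904.


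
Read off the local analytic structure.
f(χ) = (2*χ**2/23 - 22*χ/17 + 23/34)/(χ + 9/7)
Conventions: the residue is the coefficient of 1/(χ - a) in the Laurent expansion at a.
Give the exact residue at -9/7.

The residue is 95185/38318.

At the order-1 pole -9/7 set g(χ) = (χ - (-9/7))*f(χ) = 2*χ**2/23 - 22*χ/17 + 23/34.
Simple pole: residue = g(a) at a = -9/7, which is 95185/38318.


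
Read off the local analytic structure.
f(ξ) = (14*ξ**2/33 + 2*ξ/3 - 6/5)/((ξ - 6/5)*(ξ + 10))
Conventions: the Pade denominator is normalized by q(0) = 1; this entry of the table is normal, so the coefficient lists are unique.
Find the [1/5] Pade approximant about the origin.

Taylor coefficients needed (expand at 0): a_0 = 1/10, a_1 = 4/225, a_2 = -4153/297000, a_3 = -3553/405000, a_4 = -2031127/267300000, a_5 = -1148801/182250000, a_6 = -1264373893/240570000000.
Write the denominator as Q(ξ) = 1 + q1*ξ + q2*ξ^2 + q3*ξ^3 + q4*ξ^4 + q5*ξ^5. Requiring Q*f - P = O(ξ^7) with deg P <= 1 kills the coefficients of ξ^2..ξ^6 in Q*f:
  ξ^2: a_2 + q1*a_1 + q2*a_0 = 0, i.e. -4153/297000 + (4/225)*q1 + (1/10)*q2 = 0.
  ξ^3: a_3 + q1*a_2 + q2*a_1 + q3*a_0 = 0, i.e. -3553/405000 + (-4153/297000)*q1 + (4/225)*q2 + (1/10)*q3 = 0.
  ξ^4: a_4 + q1*a_3 + q2*a_2 + q3*a_1 + q4*a_0 = 0, i.e. -2031127/267300000 + (-3553/405000)*q1 + (-4153/297000)*q2 + (4/225)*q3 + (1/10)*q4 = 0.
  ξ^5: a_5 + q1*a_4 + q2*a_3 + q3*a_2 + q4*a_1 + q5*a_0 = 0, i.e. -1148801/182250000 + (-2031127/267300000)*q1 + (-3553/405000)*q2 + (-4153/297000)*q3 + (4/225)*q4 + (1/10)*q5 = 0.
  ξ^6: a_6 + q1*a_5 + q2*a_4 + q3*a_3 + q4*a_2 + q5*a_1 = 0, i.e. -1264373893/240570000000 + (-1148801/182250000)*q1 + (-2031127/267300000)*q2 + (-3553/405000)*q3 + (-4153/297000)*q4 + (4/225)*q5 = 0.
Solving this linear system: q1 = -64332157/51986055, q2 = 14964899/41588844, q3 = -34146427/228738642, q4 = 20256355/457477284, q5 = -141794485/5032250124.
The numerator is Q*f truncated at degree 1: P0 = a_0 = 1/10; P1 = a_1 + q1*a_0 = -6610823/62383266.

The Pade approximant has numerator coefficients [1/10, -6610823/62383266]; denominator coefficients [1, -64332157/51986055, 14964899/41588844, -34146427/228738642, 20256355/457477284, -141794485/5032250124].


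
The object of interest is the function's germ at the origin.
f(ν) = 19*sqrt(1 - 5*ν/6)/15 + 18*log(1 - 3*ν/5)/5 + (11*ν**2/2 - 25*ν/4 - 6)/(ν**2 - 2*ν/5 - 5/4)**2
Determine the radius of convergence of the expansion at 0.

The radius of convergence is -1/5 + (1/10)*sqrt(129).

Denominator factor (ν**2 - 2*ν/5 - 5/4)^2: discriminant 129/25, real irrational roots 1/5 + (1/10)*sqrt(129) and 1/5 - (1/10)*sqrt(129); poles of order 2, moduli 1/5 + (1/10)*sqrt(129) and -1/5 + (1/10)*sqrt(129).
Branch term (18/5)*log(1 - ν/(5/3)): its argument vanishes at ν = 5/3, a logarithmic branch point, modulus 5/3.
Branch term (19/15)*sqrt(1 - ν/(6/5)): its argument vanishes at ν = 6/5, a square-root branch point, modulus 6/5.
The radius of convergence is the smallest modulus among the singular points: -1/5 + (1/10)*sqrt(129).


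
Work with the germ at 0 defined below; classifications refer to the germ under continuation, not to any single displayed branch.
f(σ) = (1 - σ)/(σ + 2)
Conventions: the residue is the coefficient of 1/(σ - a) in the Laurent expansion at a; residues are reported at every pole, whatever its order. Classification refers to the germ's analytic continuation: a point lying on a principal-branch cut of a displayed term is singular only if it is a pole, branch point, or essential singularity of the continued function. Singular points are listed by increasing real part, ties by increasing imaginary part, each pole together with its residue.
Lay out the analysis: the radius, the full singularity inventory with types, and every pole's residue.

Radius of convergence at 0: 2.
At -2: a pole of order 1; residue 3.

Denominator factor (σ + 2): pole of order 1 at -2, modulus 2.
The radius of convergence is the smallest modulus among the singular points: 2.
At the order-1 pole -2 set g(σ) = (σ - (-2))*f(σ) = 1 - σ.
Simple pole: residue = g(a) at a = -2, which is 3.


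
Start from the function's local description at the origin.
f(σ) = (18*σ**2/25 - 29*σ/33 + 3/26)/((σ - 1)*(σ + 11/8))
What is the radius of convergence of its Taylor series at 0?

The radius of convergence is 1.

Denominator factor (σ + 11/8): pole of order 1 at -11/8, modulus 11/8.
Denominator factor (σ - 1): pole of order 1 at 1, modulus 1.
The radius of convergence is the smallest modulus among the singular points: 1.


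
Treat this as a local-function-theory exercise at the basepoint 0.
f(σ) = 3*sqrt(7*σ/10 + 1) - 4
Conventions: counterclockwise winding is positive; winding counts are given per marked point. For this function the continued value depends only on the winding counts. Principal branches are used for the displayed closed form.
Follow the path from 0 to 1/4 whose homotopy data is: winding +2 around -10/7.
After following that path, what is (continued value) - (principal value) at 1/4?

Continued minus principal equals 0.

The rational part is single-valued and drops out of the difference; each branch term changes only by its own monodromy.
(3)*sqrt(1 - σ/(-10/7)): winding +2 is even, the square root returns to the same sheet, contribution 0.
Summing the contributions at σ = 1/4 gives 0.


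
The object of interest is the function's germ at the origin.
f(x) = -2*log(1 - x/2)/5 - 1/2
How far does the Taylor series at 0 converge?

Branch term (-2/5)*log(1 - x/(2)): its argument vanishes at x = 2, a logarithmic branch point, modulus 2.
The radius of convergence is the smallest modulus among the singular points: 2.

The radius of convergence is 2.


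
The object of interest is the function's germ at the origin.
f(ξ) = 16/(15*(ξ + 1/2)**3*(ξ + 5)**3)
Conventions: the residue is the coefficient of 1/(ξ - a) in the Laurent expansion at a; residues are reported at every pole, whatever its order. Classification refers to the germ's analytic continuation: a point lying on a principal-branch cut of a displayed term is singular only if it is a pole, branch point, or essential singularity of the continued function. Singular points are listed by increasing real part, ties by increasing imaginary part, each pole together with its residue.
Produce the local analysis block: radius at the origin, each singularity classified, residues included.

Denominator factor (ξ + 1/2)^3: pole of order 3 at -1/2, modulus 1/2.
Denominator factor (ξ + 5)^3: pole of order 3 at -5, modulus 5.
The radius of convergence is the smallest modulus among the singular points: 1/2.
At the order-3 pole -5 set g(ξ) = (ξ - (-5))^3*f(ξ) = 16/(15*(ξ + 1/2)**3).
Order-3 pole: residue = g''(a)/2; g''(-5) = -2048/295245, so the residue is -1024/295245.
At the order-3 pole -1/2 set g(ξ) = (ξ - (-1/2))^3*f(ξ) = 16/(15*(ξ + 5)**3).
Order-3 pole: residue = g''(a)/2; g''(-1/2) = 2048/295245, so the residue is 1024/295245.
List the singular points by increasing real part (a conjugate pair: the negative imaginary part first).

Radius of convergence at 0: 1/2.
At -5: a pole of order 3; residue -1024/295245.
At -1/2: a pole of order 3; residue 1024/295245.


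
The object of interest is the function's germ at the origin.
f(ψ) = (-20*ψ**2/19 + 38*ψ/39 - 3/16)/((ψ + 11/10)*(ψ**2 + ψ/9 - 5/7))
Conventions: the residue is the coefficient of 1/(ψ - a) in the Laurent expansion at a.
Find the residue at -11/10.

At the order-1 pole -11/10 set g(ψ) = (ψ - (-11/10))*f(ψ) = (-20*ψ**2/19 + 38*ψ/39 - 3/16)/(ψ**2 + ψ/9 - 5/7).
Simple pole: residue = g(a) at a = -11/10, which is -15766275/2324764.

The residue is -15766275/2324764.
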